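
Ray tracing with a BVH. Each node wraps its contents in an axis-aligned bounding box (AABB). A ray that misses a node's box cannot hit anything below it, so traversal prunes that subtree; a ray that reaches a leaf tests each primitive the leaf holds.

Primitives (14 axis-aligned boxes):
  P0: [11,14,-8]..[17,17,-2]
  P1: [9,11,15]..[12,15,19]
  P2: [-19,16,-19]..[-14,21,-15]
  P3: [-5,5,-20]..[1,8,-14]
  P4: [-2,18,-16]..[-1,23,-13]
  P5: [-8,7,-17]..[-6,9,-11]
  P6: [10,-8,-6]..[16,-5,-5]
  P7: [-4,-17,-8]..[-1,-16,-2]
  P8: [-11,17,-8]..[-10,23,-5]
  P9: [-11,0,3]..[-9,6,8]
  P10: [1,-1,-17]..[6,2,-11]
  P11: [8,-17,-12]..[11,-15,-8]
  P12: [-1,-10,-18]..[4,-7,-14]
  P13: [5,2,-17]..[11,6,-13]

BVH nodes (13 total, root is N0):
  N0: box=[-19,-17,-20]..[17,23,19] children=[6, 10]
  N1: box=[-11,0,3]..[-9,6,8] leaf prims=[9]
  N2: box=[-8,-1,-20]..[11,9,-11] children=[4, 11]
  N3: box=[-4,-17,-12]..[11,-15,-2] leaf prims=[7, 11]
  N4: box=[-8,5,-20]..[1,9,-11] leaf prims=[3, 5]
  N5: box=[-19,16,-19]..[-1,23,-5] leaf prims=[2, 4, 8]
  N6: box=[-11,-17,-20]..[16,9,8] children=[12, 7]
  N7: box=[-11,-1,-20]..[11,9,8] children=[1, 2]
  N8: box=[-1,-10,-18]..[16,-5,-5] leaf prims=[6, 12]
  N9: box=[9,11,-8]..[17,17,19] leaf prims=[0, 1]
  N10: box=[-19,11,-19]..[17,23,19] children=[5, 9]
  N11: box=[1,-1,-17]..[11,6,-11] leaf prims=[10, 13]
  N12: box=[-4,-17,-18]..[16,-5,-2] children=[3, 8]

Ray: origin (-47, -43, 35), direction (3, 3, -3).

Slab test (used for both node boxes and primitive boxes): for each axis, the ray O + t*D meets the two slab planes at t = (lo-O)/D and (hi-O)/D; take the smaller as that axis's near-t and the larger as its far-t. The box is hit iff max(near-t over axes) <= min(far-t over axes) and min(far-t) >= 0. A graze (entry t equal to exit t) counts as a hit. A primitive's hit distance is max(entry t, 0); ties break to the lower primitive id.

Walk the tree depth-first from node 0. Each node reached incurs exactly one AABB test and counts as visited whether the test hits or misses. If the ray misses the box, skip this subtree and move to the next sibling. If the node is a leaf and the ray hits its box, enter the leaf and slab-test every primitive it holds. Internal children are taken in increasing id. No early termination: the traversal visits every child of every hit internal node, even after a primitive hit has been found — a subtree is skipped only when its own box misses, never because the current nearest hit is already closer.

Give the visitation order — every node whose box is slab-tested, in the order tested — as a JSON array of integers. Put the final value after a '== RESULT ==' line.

Traverse from the root:
N0 x:[28/3,64/3] y:[26/3,22] z:[16/3,55/3] -> hit [28/3,55/3], descend [6, 10]
  N6 x:[12,21] y:[26/3,52/3] z:[9,55/3] -> hit [12,52/3], descend [7, 12]
    N7 x:[12,58/3] y:[14,52/3] z:[9,55/3] -> hit [14,52/3], descend [1, 2]
      N1 x:[12,38/3] y:[43/3,49/3] z:[9,32/3] -> miss, prune
      N2 x:[13,58/3] y:[14,52/3] z:[46/3,55/3] -> hit [46/3,52/3], descend [4, 11]
        N4 x:[13,16] y:[16,52/3] z:[46/3,55/3] -> hit [16,16] leaf, test {P3(miss), P5(miss)}
        N11 x:[16,58/3] y:[14,49/3] z:[46/3,52/3] -> hit [16,49/3] leaf, test {P10(miss), P13(miss)}
    N12 x:[43/3,21] y:[26/3,38/3] z:[37/3,53/3] -> miss, prune
  N10 x:[28/3,64/3] y:[18,22] z:[16/3,18] -> hit [18,18], descend [5, 9]
    N5 x:[28/3,46/3] y:[59/3,22] z:[40/3,18] -> miss, prune
    N9 x:[56/3,64/3] y:[18,20] z:[16/3,43/3] -> miss, prune

Summary -> nodes [0, 6, 7, 1, 2, 4, 11, 12, 10, 5, 9]; box-tests=11; leaf-entries=2; first=miss

== RESULT ==
[0, 6, 7, 1, 2, 4, 11, 12, 10, 5, 9]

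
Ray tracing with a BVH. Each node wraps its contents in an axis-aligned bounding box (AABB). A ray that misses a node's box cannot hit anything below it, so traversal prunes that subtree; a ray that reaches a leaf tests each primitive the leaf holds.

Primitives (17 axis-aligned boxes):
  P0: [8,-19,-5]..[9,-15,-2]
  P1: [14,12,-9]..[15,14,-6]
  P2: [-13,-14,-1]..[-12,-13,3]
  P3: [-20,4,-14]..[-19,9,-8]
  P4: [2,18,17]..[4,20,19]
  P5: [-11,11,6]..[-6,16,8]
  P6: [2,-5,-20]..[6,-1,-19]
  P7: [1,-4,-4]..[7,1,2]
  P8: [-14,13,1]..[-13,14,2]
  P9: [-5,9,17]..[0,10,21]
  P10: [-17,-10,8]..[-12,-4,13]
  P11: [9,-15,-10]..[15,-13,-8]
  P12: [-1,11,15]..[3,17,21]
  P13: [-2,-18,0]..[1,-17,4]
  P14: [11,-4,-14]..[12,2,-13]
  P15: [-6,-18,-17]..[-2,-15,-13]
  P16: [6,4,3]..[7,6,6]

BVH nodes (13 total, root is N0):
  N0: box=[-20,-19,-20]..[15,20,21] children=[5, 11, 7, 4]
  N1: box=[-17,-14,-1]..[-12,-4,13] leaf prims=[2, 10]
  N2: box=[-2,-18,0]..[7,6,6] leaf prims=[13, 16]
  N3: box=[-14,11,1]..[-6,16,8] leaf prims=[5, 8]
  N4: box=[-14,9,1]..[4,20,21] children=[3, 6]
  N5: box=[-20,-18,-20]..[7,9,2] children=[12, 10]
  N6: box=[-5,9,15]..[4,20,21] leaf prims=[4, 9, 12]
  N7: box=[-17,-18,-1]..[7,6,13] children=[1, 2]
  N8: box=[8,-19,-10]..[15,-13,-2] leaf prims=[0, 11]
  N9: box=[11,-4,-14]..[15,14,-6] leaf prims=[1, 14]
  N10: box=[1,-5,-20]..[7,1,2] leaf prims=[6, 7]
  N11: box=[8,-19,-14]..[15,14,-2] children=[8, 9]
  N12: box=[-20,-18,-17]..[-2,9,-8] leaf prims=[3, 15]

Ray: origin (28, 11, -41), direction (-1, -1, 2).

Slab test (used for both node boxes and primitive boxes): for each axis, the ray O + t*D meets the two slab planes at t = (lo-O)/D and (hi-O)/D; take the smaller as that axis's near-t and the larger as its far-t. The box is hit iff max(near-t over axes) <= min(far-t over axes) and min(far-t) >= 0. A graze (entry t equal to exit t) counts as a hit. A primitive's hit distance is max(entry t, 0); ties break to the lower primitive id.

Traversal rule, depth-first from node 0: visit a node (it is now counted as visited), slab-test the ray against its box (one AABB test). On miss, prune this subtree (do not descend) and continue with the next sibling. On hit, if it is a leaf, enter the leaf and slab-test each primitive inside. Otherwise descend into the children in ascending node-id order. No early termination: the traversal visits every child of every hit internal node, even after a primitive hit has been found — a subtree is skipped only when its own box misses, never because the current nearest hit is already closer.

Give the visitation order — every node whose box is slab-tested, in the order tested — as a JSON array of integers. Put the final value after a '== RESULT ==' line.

Traverse from the root:
N0 x:[13,48] y:[-9,30] z:[21/2,31] -> hit [13,30], descend [4, 5, 7, 11]
  N4 x:[24,42] y:[-9,2] z:[21,31] -> miss, prune
  N5 x:[21,48] y:[2,29] z:[21/2,43/2] -> hit [21,43/2], descend [10, 12]
    N10 x:[21,27] y:[10,16] z:[21/2,43/2] -> miss, prune
    N12 x:[30,48] y:[2,29] z:[12,33/2] -> miss, prune
  N7 x:[21,45] y:[5,29] z:[20,27] -> hit [21,27], descend [1, 2]
    N1 x:[40,45] y:[15,25] z:[20,27] -> miss, prune
    N2 x:[21,30] y:[5,29] z:[41/2,47/2] -> hit [21,47/2] leaf, test {P13(miss), P16(miss)}
  N11 x:[13,20] y:[-3,30] z:[27/2,39/2] -> hit [27/2,39/2], descend [8, 9]
    N8 x:[13,20] y:[24,30] z:[31/2,39/2] -> miss, prune
    N9 x:[13,17] y:[-3,15] z:[27/2,35/2] -> hit [27/2,15] leaf, test {P1(miss), P14(miss)}

11 AABB tests over nodes [0, 4, 5, 10, 12, 7, 1, 2, 11, 8, 9]; 2 leaves entered; closest miss.

== RESULT ==
[0, 4, 5, 10, 12, 7, 1, 2, 11, 8, 9]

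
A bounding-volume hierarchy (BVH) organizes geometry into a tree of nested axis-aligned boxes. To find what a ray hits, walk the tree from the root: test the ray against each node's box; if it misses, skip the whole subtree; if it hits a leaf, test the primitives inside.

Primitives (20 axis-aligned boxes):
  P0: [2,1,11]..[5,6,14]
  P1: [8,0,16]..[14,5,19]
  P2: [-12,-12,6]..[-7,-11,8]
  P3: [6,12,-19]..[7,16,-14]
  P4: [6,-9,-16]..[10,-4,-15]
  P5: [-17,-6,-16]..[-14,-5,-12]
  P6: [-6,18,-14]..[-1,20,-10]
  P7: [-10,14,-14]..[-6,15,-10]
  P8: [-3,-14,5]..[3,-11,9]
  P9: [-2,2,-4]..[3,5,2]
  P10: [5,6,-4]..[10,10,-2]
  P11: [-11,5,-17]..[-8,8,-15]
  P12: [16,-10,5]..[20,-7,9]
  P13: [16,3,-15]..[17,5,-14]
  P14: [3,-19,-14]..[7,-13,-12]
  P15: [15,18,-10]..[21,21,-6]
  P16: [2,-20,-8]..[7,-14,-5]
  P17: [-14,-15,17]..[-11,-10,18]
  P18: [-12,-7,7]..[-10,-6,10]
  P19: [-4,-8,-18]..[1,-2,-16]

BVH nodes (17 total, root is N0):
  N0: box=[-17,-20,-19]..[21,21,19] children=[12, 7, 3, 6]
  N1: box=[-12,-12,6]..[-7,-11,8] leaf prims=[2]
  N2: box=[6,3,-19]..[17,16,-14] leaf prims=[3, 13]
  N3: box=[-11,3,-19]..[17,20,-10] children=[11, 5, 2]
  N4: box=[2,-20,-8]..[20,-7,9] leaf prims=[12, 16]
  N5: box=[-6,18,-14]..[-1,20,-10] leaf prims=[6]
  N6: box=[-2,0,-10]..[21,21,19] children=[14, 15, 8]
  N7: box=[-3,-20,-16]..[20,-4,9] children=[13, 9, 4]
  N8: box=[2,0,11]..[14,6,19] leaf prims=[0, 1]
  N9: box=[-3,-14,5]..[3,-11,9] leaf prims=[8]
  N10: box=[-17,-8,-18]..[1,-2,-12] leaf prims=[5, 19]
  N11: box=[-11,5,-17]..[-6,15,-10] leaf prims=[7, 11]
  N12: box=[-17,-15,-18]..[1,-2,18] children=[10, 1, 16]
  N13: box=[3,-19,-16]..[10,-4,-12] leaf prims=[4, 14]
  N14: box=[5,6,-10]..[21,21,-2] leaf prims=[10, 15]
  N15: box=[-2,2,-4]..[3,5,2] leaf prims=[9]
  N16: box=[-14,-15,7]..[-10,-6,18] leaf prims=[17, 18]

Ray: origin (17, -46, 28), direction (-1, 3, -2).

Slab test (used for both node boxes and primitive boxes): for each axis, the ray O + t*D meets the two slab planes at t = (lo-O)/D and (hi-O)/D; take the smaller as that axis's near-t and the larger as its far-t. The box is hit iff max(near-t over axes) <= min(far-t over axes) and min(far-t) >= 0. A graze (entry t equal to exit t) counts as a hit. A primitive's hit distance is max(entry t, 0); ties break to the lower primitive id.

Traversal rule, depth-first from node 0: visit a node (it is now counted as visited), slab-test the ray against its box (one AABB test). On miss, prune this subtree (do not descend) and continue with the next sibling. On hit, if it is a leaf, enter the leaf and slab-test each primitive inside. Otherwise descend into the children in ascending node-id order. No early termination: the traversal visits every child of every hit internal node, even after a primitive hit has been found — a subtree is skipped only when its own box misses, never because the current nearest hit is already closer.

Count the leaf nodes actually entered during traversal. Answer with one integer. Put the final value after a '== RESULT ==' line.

Traverse from the root:
N0 x:[-4,34] y:[26/3,67/3] z:[9/2,47/2] -> hit [26/3,67/3], descend [3, 6, 7, 12]
  N3 x:[0,28] y:[49/3,22] z:[19,47/2] -> hit [19,22], descend [2, 5, 11]
    N2 x:[0,11] y:[49/3,62/3] z:[21,47/2] -> miss, prune
    N5 x:[18,23] y:[64/3,22] z:[19,21] -> miss, prune
    N11 x:[23,28] y:[17,61/3] z:[19,45/2] -> miss, prune
  N6 x:[-4,19] y:[46/3,67/3] z:[9/2,19] -> hit [46/3,19], descend [8, 14, 15]
    N8 x:[3,15] y:[46/3,52/3] z:[9/2,17/2] -> miss, prune
    N14 x:[-4,12] y:[52/3,67/3] z:[15,19] -> miss, prune
    N15 x:[14,19] y:[16,17] z:[13,16] -> hit [16,16] leaf, test {P9@t=16}
  N7 x:[-3,20] y:[26/3,14] z:[19/2,22] -> hit [19/2,14], descend [4, 9, 13]
    N4 x:[-3,15] y:[26/3,13] z:[19/2,18] -> hit [19/2,13] leaf, test {P12(miss), P16(miss)}
    N9 x:[14,20] y:[32/3,35/3] z:[19/2,23/2] -> miss, prune
    N13 x:[7,14] y:[9,14] z:[20,22] -> miss, prune
  N12 x:[16,34] y:[31/3,44/3] z:[5,23] -> miss, prune

Summary -> nodes [0, 3, 2, 5, 11, 6, 8, 14, 15, 7, 4, 9, 13, 12]; box-tests=14; leaf-entries=2; first=P9

== RESULT ==
2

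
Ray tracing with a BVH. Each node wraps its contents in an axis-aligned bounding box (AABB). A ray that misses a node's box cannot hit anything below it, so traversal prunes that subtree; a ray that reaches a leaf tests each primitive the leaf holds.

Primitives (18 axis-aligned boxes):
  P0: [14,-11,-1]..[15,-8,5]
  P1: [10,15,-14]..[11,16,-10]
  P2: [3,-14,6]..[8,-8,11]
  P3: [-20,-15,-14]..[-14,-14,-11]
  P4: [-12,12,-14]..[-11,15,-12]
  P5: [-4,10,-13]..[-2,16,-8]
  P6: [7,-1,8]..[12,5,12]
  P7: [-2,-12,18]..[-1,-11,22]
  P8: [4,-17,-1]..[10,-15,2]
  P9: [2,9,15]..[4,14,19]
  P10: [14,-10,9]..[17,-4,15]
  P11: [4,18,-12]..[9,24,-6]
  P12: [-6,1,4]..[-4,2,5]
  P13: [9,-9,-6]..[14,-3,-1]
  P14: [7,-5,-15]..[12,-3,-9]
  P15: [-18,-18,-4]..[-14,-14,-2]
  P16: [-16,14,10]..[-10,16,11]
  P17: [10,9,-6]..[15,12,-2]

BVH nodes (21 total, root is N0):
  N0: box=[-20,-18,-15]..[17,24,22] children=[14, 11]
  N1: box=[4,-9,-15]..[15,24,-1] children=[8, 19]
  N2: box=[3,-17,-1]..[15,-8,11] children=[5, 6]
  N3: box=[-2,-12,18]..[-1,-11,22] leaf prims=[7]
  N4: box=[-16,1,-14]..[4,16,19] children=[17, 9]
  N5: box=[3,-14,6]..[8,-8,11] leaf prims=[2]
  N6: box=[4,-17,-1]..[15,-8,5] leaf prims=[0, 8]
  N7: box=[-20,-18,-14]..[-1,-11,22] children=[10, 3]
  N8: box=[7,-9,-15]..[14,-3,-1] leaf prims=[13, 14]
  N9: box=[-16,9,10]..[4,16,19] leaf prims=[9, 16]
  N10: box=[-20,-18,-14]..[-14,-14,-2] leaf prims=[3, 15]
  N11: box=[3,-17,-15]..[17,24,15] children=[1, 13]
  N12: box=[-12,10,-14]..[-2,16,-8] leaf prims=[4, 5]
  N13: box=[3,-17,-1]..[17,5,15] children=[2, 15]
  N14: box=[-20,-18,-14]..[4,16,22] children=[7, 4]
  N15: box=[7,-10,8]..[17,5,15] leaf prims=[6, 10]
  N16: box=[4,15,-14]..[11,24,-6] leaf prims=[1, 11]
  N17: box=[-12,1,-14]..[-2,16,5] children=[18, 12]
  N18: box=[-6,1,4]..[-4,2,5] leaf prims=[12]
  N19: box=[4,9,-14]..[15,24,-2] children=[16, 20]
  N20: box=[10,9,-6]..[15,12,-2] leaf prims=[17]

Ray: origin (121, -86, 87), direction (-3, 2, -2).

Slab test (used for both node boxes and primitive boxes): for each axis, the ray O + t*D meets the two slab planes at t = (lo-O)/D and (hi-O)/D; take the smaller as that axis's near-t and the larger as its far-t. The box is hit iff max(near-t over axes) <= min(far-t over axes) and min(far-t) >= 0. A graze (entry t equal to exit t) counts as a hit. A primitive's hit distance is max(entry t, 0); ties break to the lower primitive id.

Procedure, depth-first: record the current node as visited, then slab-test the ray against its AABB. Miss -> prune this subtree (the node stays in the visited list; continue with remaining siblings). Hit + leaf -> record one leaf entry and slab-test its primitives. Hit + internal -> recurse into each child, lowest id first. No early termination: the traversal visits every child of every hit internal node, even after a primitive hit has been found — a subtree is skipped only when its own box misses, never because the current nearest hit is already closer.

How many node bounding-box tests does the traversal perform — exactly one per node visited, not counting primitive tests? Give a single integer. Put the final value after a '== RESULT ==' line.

Trace the traversal:
N0 x:[104/3,47] y:[34,55] z:[65/2,51] -> hit [104/3,47], descend [11, 14]
  N11 x:[104/3,118/3] y:[69/2,55] z:[36,51] -> hit [36,118/3], descend [1, 13]
    N1 x:[106/3,39] y:[77/2,55] z:[44,51] -> miss, prune
    N13 x:[104/3,118/3] y:[69/2,91/2] z:[36,44] -> hit [36,118/3], descend [2, 15]
      N2 x:[106/3,118/3] y:[69/2,39] z:[38,44] -> hit [38,39], descend [5, 6]
        N5 x:[113/3,118/3] y:[36,39] z:[38,81/2] -> hit [38,39] leaf, test {P2@t=38}
        N6 x:[106/3,39] y:[69/2,39] z:[41,44] -> miss, prune
      N15 x:[104/3,38] y:[38,91/2] z:[36,79/2] -> hit [38,38] leaf, test {P6(miss), P10(miss)}
  N14 x:[39,47] y:[34,51] z:[65/2,101/2] -> hit [39,47], descend [4, 7]
    N4 x:[39,137/3] y:[87/2,51] z:[34,101/2] -> hit [87/2,137/3], descend [9, 17]
      N9 x:[39,137/3] y:[95/2,51] z:[34,77/2] -> miss, prune
      N17 x:[41,133/3] y:[87/2,51] z:[41,101/2] -> hit [87/2,133/3], descend [12, 18]
        N12 x:[41,133/3] y:[48,51] z:[95/2,101/2] -> miss, prune
        N18 x:[125/3,127/3] y:[87/2,44] z:[41,83/2] -> miss, prune
    N7 x:[122/3,47] y:[34,75/2] z:[65/2,101/2] -> miss, prune

Visited [0, 11, 1, 13, 2, 5, 6, 15, 14, 4, 9, 17, 12, 18, 7]. Tests: 15 box, 2 leaf. Nearest: P2.

== RESULT ==
15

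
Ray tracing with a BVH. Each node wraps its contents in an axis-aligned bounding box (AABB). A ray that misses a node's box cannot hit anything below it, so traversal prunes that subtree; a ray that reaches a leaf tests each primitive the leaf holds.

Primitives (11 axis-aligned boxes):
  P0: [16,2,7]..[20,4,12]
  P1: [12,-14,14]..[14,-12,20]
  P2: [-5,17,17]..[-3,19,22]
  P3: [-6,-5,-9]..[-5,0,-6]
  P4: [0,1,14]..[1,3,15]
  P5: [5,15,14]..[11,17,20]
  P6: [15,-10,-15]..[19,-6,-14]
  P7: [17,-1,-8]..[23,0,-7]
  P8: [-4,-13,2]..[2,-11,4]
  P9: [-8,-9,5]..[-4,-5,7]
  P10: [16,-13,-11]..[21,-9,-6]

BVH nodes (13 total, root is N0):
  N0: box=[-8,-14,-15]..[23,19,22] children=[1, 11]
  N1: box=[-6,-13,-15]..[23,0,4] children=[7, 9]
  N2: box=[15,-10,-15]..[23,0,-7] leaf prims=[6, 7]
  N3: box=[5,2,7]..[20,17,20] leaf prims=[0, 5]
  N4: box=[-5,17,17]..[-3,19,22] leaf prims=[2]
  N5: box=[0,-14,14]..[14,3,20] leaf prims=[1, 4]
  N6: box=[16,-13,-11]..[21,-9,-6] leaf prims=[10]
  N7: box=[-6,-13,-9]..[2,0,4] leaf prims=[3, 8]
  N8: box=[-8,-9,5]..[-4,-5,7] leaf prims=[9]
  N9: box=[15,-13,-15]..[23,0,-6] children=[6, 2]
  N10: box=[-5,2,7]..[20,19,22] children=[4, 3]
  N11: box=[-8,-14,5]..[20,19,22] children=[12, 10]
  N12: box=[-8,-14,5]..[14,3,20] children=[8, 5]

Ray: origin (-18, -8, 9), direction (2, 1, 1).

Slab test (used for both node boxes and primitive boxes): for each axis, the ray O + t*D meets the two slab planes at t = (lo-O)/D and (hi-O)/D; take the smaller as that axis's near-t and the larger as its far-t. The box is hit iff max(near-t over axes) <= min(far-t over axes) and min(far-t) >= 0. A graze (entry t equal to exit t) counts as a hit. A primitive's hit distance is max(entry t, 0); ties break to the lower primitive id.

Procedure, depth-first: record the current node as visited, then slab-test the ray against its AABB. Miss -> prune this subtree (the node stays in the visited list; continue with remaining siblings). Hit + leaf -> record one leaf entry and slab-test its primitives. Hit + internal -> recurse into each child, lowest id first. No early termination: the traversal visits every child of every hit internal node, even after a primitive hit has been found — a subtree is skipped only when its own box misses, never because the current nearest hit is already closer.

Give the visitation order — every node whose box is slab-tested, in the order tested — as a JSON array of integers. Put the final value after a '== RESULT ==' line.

Traverse from the root:
N0 x:[5,41/2] y:[-6,27] z:[-24,13] -> hit [5,13], descend [1, 11]
  N1 x:[6,41/2] y:[-5,8] z:[-24,-5] -> miss, prune
  N11 x:[5,19] y:[-6,27] z:[-4,13] -> hit [5,13], descend [10, 12]
    N10 x:[13/2,19] y:[10,27] z:[-2,13] -> hit [10,13], descend [3, 4]
      N3 x:[23/2,19] y:[10,25] z:[-2,11] -> miss, prune
      N4 x:[13/2,15/2] y:[25,27] z:[8,13] -> miss, prune
    N12 x:[5,16] y:[-6,11] z:[-4,11] -> hit [5,11], descend [5, 8]
      N5 x:[9,16] y:[-6,11] z:[5,11] -> hit [9,11] leaf, test {P1(miss), P4(miss)}
      N8 x:[5,7] y:[-1,3] z:[-4,-2] -> miss, prune

Summary -> nodes [0, 1, 11, 10, 3, 4, 12, 5, 8]; box-tests=9; leaf-entries=1; first=miss

== RESULT ==
[0, 1, 11, 10, 3, 4, 12, 5, 8]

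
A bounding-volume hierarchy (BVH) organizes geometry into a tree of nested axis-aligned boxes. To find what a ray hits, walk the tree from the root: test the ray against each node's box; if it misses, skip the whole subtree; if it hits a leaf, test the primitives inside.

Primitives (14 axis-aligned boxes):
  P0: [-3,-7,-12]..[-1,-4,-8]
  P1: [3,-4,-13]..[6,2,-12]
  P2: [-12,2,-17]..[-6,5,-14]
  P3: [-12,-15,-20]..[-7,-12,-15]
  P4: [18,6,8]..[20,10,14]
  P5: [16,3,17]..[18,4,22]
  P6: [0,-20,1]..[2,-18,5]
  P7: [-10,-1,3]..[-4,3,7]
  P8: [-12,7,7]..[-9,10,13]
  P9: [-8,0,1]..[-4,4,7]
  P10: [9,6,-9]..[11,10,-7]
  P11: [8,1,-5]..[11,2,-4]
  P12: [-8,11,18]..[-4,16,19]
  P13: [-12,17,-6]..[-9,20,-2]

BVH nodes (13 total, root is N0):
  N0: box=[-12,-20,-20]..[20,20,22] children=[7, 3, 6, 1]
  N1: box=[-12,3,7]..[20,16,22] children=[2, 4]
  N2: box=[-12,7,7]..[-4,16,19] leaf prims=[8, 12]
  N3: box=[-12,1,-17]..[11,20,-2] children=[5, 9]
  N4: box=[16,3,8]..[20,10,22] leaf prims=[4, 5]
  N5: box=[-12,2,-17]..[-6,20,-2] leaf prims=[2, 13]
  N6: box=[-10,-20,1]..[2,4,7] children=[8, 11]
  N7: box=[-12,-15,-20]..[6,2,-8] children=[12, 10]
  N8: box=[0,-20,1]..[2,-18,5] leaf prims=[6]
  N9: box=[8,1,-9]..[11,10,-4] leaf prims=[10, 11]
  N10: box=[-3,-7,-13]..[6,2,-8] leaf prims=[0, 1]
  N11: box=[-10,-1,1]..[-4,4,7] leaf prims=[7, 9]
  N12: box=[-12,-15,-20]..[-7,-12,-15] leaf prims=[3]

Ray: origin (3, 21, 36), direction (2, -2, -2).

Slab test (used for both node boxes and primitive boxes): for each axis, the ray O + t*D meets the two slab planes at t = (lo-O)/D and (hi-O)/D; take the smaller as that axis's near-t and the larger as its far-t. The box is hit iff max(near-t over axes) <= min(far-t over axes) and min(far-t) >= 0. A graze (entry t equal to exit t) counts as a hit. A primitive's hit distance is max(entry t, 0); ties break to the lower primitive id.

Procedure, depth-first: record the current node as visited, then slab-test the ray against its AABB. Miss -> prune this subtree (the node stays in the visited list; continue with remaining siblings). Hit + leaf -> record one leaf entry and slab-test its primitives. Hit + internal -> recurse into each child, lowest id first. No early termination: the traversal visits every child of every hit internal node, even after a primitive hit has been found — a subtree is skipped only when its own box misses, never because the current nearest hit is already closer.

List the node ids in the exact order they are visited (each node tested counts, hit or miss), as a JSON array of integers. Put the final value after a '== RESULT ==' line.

Walk:
N0 x:[-15/2,17/2] y:[1/2,41/2] z:[7,28] -> hit [7,17/2], descend [1, 3, 6, 7]
  N1 x:[-15/2,17/2] y:[5/2,9] z:[7,29/2] -> hit [7,17/2], descend [2, 4]
    N2 x:[-15/2,-7/2] y:[5/2,7] z:[17/2,29/2] -> miss, prune
    N4 x:[13/2,17/2] y:[11/2,9] z:[7,14] -> hit [7,17/2] leaf, test {P4(miss), P5(miss)}
  N3 x:[-15/2,4] y:[1/2,10] z:[19,53/2] -> miss, prune
  N6 x:[-13/2,-1/2] y:[17/2,41/2] z:[29/2,35/2] -> miss, prune
  N7 x:[-15/2,3/2] y:[19/2,18] z:[22,28] -> miss, prune

Visited [0, 1, 2, 4, 3, 6, 7]. Tests: 7 box, 1 leaf. Nearest: miss.

== RESULT ==
[0, 1, 2, 4, 3, 6, 7]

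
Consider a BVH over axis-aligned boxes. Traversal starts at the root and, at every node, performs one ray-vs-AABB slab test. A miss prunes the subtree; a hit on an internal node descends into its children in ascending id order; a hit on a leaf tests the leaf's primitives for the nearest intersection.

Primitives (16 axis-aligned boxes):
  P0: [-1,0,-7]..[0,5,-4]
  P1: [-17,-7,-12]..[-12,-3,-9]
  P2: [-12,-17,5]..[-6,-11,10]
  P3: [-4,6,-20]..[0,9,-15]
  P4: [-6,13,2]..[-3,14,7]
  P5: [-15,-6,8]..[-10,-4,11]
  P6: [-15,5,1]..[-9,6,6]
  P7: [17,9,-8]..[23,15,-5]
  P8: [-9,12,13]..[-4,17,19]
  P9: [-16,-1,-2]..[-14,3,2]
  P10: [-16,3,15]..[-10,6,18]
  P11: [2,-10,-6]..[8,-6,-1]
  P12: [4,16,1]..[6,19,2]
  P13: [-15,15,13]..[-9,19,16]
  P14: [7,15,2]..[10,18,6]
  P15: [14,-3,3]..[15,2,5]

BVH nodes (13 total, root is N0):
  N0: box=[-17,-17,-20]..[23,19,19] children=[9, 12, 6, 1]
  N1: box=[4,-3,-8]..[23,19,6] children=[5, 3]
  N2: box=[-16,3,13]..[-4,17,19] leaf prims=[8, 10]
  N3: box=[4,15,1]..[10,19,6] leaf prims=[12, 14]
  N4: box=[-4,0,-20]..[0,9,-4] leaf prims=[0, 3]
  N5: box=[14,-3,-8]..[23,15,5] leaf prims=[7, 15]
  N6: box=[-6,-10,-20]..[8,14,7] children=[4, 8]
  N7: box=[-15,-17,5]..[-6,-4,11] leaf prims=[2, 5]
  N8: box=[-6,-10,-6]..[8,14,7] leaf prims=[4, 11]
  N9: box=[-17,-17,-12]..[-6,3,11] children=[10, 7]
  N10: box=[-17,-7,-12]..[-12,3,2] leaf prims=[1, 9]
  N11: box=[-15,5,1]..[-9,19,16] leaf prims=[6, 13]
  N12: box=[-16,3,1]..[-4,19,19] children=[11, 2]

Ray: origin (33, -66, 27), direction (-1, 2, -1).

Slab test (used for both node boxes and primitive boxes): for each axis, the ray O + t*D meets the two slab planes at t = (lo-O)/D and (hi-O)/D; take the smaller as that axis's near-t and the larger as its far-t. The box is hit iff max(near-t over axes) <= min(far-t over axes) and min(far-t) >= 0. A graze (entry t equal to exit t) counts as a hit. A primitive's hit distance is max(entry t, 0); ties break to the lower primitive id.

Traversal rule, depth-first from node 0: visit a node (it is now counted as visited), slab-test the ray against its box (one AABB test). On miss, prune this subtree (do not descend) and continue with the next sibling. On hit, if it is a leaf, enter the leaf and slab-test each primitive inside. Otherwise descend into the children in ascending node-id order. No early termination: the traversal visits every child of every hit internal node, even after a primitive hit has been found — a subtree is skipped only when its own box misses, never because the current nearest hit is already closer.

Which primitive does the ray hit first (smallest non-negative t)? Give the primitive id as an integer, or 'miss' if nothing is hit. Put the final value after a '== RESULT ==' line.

Trace the traversal:
N0 x:[10,50] y:[49/2,85/2] z:[8,47] -> hit [49/2,85/2], descend [1, 6, 9, 12]
  N1 x:[10,29] y:[63/2,85/2] z:[21,35] -> miss, prune
  N6 x:[25,39] y:[28,40] z:[20,47] -> hit [28,39], descend [4, 8]
    N4 x:[33,37] y:[33,75/2] z:[31,47] -> hit [33,37] leaf, test {P0@t=33, P3(miss)}
    N8 x:[25,39] y:[28,40] z:[20,33] -> hit [28,33] leaf, test {P4(miss), P11@t=28}
  N9 x:[39,50] y:[49/2,69/2] z:[16,39] -> miss, prune
  N12 x:[37,49] y:[69/2,85/2] z:[8,26] -> miss, prune

order=[0, 1, 6, 4, 8, 9, 12]  |boxes|=7  |leaves|=2  hit=P11

== RESULT ==
11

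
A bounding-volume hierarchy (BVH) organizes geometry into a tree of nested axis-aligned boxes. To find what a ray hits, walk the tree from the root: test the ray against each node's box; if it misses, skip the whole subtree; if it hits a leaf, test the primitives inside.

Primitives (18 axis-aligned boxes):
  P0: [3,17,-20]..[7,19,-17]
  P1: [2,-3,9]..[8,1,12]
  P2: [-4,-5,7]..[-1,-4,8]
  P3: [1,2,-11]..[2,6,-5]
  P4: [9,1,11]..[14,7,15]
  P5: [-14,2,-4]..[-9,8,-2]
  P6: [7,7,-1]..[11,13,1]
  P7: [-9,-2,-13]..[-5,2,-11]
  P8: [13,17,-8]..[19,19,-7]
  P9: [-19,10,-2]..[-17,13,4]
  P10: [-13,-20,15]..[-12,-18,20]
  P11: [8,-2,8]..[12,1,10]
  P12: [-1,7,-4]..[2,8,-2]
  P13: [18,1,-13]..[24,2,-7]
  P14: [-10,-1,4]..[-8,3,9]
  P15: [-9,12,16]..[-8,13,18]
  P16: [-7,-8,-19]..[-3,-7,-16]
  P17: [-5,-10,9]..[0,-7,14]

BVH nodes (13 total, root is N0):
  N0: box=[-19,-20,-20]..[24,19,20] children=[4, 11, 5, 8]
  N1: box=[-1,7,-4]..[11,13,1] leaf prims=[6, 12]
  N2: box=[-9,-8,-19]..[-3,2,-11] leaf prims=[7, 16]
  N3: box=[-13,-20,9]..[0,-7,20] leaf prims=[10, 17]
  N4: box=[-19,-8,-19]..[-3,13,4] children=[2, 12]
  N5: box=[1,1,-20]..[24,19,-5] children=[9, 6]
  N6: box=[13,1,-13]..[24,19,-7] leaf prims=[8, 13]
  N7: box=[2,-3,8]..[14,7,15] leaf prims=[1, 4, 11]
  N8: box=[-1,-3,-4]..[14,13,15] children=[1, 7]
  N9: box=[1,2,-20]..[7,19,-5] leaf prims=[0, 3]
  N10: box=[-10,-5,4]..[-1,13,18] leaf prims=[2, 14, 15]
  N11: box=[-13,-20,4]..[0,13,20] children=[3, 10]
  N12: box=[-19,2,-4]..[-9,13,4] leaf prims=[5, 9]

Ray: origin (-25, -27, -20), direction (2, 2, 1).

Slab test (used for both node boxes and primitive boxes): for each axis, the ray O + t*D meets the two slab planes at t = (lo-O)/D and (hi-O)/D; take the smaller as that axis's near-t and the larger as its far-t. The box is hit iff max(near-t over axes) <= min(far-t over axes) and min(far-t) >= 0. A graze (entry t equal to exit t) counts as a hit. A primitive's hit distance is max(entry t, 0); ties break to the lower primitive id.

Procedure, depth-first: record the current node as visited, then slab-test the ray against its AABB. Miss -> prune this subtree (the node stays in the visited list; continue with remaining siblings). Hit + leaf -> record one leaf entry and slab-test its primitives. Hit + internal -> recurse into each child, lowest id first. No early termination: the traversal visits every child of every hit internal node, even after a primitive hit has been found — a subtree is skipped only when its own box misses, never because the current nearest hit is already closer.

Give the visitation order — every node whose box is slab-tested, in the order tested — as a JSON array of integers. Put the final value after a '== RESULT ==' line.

Walk:
N0 x:[3,49/2] y:[7/2,23] z:[0,40] -> hit [7/2,23], descend [4, 5, 8, 11]
  N4 x:[3,11] y:[19/2,20] z:[1,24] -> hit [19/2,11], descend [2, 12]
    N2 x:[8,11] y:[19/2,29/2] z:[1,9] -> miss, prune
    N12 x:[3,8] y:[29/2,20] z:[16,24] -> miss, prune
  N5 x:[13,49/2] y:[14,23] z:[0,15] -> hit [14,15], descend [6, 9]
    N6 x:[19,49/2] y:[14,23] z:[7,13] -> miss, prune
    N9 x:[13,16] y:[29/2,23] z:[0,15] -> hit [29/2,15] leaf, test {P0(miss), P3(miss)}
  N8 x:[12,39/2] y:[12,20] z:[16,35] -> hit [16,39/2], descend [1, 7]
    N1 x:[12,18] y:[17,20] z:[16,21] -> hit [17,18] leaf, test {P6(miss), P12(miss)}
    N7 x:[27/2,39/2] y:[12,17] z:[28,35] -> miss, prune
  N11 x:[6,25/2] y:[7/2,20] z:[24,40] -> miss, prune

order=[0, 4, 2, 12, 5, 6, 9, 8, 1, 7, 11]  |boxes|=11  |leaves|=2  hit=miss

== RESULT ==
[0, 4, 2, 12, 5, 6, 9, 8, 1, 7, 11]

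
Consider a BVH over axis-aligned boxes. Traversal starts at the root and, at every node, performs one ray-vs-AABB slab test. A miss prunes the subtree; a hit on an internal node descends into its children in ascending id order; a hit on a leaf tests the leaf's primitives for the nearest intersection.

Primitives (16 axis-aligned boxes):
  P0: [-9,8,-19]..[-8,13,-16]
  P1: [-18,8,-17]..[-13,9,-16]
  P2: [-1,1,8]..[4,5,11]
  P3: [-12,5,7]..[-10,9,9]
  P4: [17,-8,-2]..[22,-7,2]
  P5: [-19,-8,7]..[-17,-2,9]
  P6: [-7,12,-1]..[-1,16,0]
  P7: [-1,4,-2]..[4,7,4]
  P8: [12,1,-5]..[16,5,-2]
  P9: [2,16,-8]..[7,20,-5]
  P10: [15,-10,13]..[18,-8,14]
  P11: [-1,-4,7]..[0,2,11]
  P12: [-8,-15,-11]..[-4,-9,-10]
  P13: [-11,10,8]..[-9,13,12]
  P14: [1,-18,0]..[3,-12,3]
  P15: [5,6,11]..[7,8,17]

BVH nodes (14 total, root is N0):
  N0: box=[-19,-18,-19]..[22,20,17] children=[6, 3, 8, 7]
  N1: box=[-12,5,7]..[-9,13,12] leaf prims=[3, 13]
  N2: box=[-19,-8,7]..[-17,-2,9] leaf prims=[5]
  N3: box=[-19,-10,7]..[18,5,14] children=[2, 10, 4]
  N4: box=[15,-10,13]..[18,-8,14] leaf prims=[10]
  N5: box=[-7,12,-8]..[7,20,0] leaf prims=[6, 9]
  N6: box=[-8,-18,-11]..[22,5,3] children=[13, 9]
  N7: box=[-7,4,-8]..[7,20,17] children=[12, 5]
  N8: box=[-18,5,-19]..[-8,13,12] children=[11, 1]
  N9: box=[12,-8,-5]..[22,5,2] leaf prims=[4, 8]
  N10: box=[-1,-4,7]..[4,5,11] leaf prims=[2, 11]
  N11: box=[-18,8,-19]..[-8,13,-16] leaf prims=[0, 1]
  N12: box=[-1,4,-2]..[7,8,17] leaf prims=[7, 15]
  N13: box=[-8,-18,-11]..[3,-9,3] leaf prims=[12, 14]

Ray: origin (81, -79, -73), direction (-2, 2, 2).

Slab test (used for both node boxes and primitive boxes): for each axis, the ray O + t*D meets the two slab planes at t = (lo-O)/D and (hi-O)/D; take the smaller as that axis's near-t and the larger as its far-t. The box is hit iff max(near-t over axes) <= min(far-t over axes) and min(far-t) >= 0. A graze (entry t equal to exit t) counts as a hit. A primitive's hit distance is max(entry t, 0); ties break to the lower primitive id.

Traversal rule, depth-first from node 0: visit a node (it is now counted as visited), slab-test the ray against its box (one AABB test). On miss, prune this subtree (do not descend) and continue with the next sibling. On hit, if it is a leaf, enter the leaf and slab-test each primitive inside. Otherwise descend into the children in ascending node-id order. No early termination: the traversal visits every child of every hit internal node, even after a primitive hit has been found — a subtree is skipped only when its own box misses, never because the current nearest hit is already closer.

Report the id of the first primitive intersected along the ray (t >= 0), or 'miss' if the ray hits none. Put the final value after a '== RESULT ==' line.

Traverse from the root:
N0 x:[59/2,50] y:[61/2,99/2] z:[27,45] -> hit [61/2,45], descend [3, 6, 7, 8]
  N3 x:[63/2,50] y:[69/2,42] z:[40,87/2] -> hit [40,42], descend [2, 4, 10]
    N2 x:[49,50] y:[71/2,77/2] z:[40,41] -> miss, prune
    N4 x:[63/2,33] y:[69/2,71/2] z:[43,87/2] -> miss, prune
    N10 x:[77/2,41] y:[75/2,42] z:[40,42] -> hit [40,41] leaf, test {P2@t=81/2, P11@t=81/2}
  N6 x:[59/2,89/2] y:[61/2,42] z:[31,38] -> hit [31,38], descend [9, 13]
    N9 x:[59/2,69/2] y:[71/2,42] z:[34,75/2] -> miss, prune
    N13 x:[39,89/2] y:[61/2,35] z:[31,38] -> miss, prune
  N7 x:[37,44] y:[83/2,99/2] z:[65/2,45] -> hit [83/2,44], descend [5, 12]
    N5 x:[37,44] y:[91/2,99/2] z:[65/2,73/2] -> miss, prune
    N12 x:[37,41] y:[83/2,87/2] z:[71/2,45] -> miss, prune
  N8 x:[89/2,99/2] y:[42,46] z:[27,85/2] -> miss, prune

Summary -> nodes [0, 3, 2, 4, 10, 6, 9, 13, 7, 5, 12, 8]; box-tests=12; leaf-entries=1; first=P2

== RESULT ==
2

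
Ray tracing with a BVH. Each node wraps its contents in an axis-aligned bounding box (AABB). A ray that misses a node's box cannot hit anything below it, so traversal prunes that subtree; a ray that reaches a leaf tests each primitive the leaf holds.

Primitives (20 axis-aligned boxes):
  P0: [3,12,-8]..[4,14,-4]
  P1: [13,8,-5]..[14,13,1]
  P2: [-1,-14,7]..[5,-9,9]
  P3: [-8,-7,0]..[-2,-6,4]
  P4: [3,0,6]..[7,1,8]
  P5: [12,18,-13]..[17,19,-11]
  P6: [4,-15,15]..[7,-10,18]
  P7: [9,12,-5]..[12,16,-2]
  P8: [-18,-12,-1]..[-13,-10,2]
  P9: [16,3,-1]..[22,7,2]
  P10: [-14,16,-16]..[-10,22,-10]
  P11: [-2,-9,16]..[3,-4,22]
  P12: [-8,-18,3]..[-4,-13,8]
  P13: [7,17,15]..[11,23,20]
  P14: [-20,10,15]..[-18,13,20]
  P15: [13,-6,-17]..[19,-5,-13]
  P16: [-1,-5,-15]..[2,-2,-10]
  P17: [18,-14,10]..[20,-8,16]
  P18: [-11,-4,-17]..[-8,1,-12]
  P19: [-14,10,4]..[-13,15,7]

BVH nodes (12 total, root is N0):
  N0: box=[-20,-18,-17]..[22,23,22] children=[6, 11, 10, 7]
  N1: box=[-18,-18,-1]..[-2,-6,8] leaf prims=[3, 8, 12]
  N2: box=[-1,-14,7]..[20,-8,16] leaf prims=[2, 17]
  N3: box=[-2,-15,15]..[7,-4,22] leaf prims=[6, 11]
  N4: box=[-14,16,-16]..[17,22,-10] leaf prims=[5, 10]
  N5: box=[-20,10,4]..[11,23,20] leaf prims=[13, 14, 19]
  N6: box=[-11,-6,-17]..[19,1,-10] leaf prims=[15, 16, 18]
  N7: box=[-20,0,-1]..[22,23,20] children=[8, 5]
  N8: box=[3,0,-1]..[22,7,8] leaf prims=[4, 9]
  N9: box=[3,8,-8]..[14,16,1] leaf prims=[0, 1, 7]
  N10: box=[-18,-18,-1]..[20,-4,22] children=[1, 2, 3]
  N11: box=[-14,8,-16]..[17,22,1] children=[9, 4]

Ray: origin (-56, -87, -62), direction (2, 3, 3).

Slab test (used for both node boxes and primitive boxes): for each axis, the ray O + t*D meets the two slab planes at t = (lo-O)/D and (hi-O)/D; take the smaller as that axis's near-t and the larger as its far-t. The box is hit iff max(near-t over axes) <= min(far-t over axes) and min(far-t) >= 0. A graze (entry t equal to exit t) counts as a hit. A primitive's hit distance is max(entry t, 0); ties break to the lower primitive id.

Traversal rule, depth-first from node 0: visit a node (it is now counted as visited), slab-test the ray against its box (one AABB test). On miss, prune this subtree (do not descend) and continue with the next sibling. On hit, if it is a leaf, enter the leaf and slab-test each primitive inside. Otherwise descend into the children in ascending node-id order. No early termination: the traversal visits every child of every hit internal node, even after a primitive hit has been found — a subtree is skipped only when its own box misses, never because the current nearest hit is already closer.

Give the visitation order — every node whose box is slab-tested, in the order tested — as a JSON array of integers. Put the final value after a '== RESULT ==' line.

Trace the traversal:
N0 x:[18,39] y:[23,110/3] z:[15,28] -> hit [23,28], descend [6, 7, 10, 11]
  N6 x:[45/2,75/2] y:[27,88/3] z:[15,52/3] -> miss, prune
  N7 x:[18,39] y:[29,110/3] z:[61/3,82/3] -> miss, prune
  N10 x:[19,38] y:[23,83/3] z:[61/3,28] -> hit [23,83/3], descend [1, 2, 3]
    N1 x:[19,27] y:[23,27] z:[61/3,70/3] -> hit [23,70/3] leaf, test {P3(miss), P8(miss), P12(miss)}
    N2 x:[55/2,38] y:[73/3,79/3] z:[23,26] -> miss, prune
    N3 x:[27,63/2] y:[24,83/3] z:[77/3,28] -> hit [27,83/3] leaf, test {P6(miss), P11@t=27}
  N11 x:[21,73/2] y:[95/3,109/3] z:[46/3,21] -> miss, prune

Summary -> nodes [0, 6, 7, 10, 1, 2, 3, 11]; box-tests=8; leaf-entries=2; first=P11

== RESULT ==
[0, 6, 7, 10, 1, 2, 3, 11]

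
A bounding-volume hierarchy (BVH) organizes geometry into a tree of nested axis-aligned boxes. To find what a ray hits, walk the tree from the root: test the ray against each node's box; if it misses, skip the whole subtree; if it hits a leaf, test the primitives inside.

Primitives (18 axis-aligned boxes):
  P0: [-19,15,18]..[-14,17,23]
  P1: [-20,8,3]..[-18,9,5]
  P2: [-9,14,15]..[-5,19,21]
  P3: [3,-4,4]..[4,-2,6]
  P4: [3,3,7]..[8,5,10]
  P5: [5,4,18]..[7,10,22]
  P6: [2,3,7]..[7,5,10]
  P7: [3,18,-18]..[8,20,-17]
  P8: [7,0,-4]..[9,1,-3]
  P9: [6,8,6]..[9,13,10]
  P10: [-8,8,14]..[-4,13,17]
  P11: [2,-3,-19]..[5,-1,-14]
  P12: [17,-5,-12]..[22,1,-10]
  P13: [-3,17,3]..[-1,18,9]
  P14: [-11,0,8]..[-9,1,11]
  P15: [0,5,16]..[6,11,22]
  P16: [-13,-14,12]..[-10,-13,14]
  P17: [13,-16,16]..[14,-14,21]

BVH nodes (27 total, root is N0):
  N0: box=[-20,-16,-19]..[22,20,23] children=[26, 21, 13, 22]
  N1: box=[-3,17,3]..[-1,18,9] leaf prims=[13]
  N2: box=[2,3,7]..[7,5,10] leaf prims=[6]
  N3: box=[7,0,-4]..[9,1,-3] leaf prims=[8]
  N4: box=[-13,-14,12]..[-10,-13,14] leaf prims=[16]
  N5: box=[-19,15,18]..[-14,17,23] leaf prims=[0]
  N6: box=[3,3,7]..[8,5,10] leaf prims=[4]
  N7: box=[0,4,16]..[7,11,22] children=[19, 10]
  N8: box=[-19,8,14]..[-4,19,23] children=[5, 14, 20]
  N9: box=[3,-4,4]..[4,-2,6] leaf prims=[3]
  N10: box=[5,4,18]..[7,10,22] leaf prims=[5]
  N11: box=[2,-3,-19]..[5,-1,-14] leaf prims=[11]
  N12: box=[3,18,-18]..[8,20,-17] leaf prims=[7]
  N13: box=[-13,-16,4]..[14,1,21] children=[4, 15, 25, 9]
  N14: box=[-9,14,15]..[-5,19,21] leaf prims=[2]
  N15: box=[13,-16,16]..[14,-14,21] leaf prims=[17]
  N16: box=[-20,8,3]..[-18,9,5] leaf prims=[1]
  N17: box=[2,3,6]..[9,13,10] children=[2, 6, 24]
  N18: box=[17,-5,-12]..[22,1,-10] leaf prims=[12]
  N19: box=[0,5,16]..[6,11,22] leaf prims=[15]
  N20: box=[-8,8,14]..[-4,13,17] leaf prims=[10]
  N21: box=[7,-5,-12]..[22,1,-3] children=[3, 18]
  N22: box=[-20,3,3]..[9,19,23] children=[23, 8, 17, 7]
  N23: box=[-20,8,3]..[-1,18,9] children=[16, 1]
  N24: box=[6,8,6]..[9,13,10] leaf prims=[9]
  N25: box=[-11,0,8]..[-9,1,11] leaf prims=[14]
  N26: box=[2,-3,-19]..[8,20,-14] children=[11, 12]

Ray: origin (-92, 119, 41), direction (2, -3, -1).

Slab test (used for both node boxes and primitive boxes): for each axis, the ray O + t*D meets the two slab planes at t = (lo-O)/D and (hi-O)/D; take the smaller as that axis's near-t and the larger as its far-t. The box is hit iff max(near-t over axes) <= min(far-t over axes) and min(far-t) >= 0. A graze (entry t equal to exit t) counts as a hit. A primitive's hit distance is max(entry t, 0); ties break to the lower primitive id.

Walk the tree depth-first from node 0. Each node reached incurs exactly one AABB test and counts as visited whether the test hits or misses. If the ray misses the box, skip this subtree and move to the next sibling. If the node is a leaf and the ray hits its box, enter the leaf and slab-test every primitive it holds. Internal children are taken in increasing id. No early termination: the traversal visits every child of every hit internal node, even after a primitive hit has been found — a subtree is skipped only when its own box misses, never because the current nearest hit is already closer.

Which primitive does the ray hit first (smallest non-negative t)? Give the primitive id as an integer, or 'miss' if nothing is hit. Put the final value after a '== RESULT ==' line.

Traverse from the root:
N0 x:[36,57] y:[33,45] z:[18,60] -> hit [36,45], descend [13, 21, 22, 26]
  N13 x:[79/2,53] y:[118/3,45] z:[20,37] -> miss, prune
  N21 x:[99/2,57] y:[118/3,124/3] z:[44,53] -> miss, prune
  N22 x:[36,101/2] y:[100/3,116/3] z:[18,38] -> hit [36,38], descend [7, 8, 17, 23]
    N7 x:[46,99/2] y:[36,115/3] z:[19,25] -> miss, prune
    N8 x:[73/2,44] y:[100/3,37] z:[18,27] -> miss, prune
    N17 x:[47,101/2] y:[106/3,116/3] z:[31,35] -> miss, prune
    N23 x:[36,91/2] y:[101/3,37] z:[32,38] -> hit [36,37], descend [1, 16]
      N1 x:[89/2,91/2] y:[101/3,34] z:[32,38] -> miss, prune
      N16 x:[36,37] y:[110/3,37] z:[36,38] -> hit [110/3,37] leaf, test {P1@t=110/3}
  N26 x:[47,50] y:[33,122/3] z:[55,60] -> miss, prune

order=[0, 13, 21, 22, 7, 8, 17, 23, 1, 16, 26]  |boxes|=11  |leaves|=1  hit=P1

== RESULT ==
1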